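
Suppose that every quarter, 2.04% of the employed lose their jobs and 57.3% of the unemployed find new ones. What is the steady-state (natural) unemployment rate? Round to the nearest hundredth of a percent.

Steady-state unemployment rate ≈ 3.44%.

At steady state the flows balance: s·E = f·U, so U/(E+U) = s/(s+f).
u* = 2.04 / (2.04 + 57.3) = 2.04 / 59.34 = 3.44%.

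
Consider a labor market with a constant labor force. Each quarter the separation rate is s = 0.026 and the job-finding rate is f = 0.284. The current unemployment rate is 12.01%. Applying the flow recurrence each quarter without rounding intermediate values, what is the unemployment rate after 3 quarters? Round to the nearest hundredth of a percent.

Unemployment rate after three quarters ≈ 9.58%.

With a fixed labor force, u_{t+1} = u_t + s·(1−u_t) − f·u_t = u_t·(1−s−f) + s.
Here 1−s−f = 0.690 and s = 0.026.
u_1 = 0.120100 × 0.690 + 0.026 = 0.108869.
u_2 = 0.108869 × 0.690 + 0.026 = 0.101120.
u_3 = 0.101120 × 0.690 + 0.026 = 0.095773.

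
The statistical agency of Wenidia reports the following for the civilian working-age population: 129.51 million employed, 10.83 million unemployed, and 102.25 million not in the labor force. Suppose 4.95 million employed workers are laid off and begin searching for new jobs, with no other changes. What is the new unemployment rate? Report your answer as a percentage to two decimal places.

New unemployment rate ≈ 11.24%.

Initially, labor force = 129.51 + 10.83 = 140.34 million, so u = 10.83/140.34 = 7.72%.
After the change, employed falls and unemployed rises by 4.95; labor force unchanged → E = 124.56, U = 15.78, labor force = 140.34 million.
New unemployment rate = 15.78 / 140.34 = 11.24%.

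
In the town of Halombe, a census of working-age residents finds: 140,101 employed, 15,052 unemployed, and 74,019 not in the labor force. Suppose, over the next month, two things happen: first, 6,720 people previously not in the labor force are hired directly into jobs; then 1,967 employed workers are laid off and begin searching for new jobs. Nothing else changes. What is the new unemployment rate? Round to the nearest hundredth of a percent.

New unemployment rate ≈ 10.51%.

Initially, labor force = 140,101 + 15,052 = 155,153, so u = 15,052/155,153 = 9.70%.
After the first change, employed and labor force both rise by 6,720; unemployed unchanged → E = 146,821, U = 15,052, labor force = 161,873.
After the second change, employed falls and unemployed rises by 1,967; labor force unchanged → E = 144,854, U = 17,019, labor force = 161,873.
New unemployment rate = 17,019 / 161,873 = 10.51%.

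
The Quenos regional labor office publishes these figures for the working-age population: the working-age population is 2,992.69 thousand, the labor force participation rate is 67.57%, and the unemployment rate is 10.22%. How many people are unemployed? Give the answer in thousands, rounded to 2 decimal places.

About 206.66 thousand are unemployed.

Labor force = 0.6757 × 2,992.69 = 2,022.16 thousand.
Unemployed = 0.1022 × 2,022.16 ≈ 206.66 thousand.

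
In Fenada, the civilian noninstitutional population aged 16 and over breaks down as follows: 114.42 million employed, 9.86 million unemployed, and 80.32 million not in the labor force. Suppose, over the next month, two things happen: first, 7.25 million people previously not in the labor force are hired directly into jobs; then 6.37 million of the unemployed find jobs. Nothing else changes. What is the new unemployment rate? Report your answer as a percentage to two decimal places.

Initially, labor force = 114.42 + 9.86 = 124.28 million, so u = 9.86/124.28 = 7.93%.
After the first change, employed and labor force both rise by 7.25; unemployed unchanged → E = 121.67, U = 9.86, labor force = 131.53 million.
After the second change, unemployed falls and employed rises by 6.37; labor force unchanged → E = 128.04, U = 3.49, labor force = 131.53 million.
New unemployment rate = 3.49 / 131.53 = 2.65%.

New unemployment rate ≈ 2.65%.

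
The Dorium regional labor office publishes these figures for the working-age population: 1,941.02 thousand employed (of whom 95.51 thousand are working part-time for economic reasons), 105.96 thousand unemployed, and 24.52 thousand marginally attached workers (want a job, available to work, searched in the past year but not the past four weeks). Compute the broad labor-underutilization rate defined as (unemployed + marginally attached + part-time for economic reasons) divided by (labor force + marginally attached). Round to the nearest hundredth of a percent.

Labor force = 1,941.02 + 105.96 = 2,046.98 thousand.
Numerator = 105.96 + 24.52 + 95.51 = 225.99 thousand.
Denominator = 2,046.98 + 24.52 = 2,071.50 thousand.
Broad rate = 225.99 / 2,071.50 = 10.91%.

Broad underutilization rate ≈ 10.91%.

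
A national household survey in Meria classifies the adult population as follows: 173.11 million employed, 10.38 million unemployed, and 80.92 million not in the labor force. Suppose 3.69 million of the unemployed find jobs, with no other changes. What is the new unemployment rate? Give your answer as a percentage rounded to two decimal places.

Initially, labor force = 173.11 + 10.38 = 183.49 million, so u = 10.38/183.49 = 5.66%.
After the change, unemployed falls and employed rises by 3.69; labor force unchanged → E = 176.80, U = 6.69, labor force = 183.49 million.
New unemployment rate = 6.69 / 183.49 = 3.65%.

New unemployment rate ≈ 3.65%.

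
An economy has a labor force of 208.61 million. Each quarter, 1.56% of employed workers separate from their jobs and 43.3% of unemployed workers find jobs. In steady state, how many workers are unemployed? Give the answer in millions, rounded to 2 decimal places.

About 7.25 million are unemployed in steady state.

Steady-state unemployment rate u* = s/(s+f) = 1.56/(1.56+43.3) = 0.034775.
Unemployed = u* × labor force = 0.034775 × 208.61 ≈ 7.25 million.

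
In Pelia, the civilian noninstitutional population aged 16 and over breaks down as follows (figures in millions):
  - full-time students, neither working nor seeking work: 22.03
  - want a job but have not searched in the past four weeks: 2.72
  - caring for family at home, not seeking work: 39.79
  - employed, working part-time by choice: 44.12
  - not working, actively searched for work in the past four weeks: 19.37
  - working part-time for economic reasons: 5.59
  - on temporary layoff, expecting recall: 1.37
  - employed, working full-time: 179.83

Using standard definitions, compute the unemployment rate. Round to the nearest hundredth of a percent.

Unemployment rate ≈ 8.29%.

Employed = 44.12 + 5.59 + 179.83 = 229.54 million (anyone who worked, including part-time for economic reasons, counts as employed).
Unemployed = 19.37 + 1.37 = 20.74 million (jobless and actively searching, or on temporary layoff).
Labor force = 229.54 + 20.74 = 250.28 million.
Unemployment rate = 20.74 / 250.28 = 8.29%.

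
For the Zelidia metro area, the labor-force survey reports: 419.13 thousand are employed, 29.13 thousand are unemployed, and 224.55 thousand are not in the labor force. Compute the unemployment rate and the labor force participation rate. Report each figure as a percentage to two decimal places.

Labor force = employed + unemployed = 419.13 + 29.13 = 448.26 thousand.
Working-age population = 448.26 + 224.55 = 672.81 thousand.
Unemployment rate = 29.13 / 448.26 = 6.50%.
Labor force participation rate = 448.26 / 672.81 = 66.63%.

Unemployment rate ≈ 6.50%; labor force participation rate ≈ 66.63%.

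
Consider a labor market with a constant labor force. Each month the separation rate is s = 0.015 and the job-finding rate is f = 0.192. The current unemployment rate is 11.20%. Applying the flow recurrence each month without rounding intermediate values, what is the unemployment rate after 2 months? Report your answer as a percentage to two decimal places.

With a fixed labor force, u_{t+1} = u_t + s·(1−u_t) − f·u_t = u_t·(1−s−f) + s.
Here 1−s−f = 0.793 and s = 0.015.
u_1 = 0.112000 × 0.793 + 0.015 = 0.103816.
u_2 = 0.103816 × 0.793 + 0.015 = 0.097326.

Unemployment rate after two months ≈ 9.73%.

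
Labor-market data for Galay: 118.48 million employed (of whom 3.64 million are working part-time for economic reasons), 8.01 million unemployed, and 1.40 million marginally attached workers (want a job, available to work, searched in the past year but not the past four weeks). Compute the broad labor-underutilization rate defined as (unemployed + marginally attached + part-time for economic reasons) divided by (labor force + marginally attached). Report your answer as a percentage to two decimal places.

Broad underutilization rate ≈ 10.20%.

Labor force = 118.48 + 8.01 = 126.49 million.
Numerator = 8.01 + 1.40 + 3.64 = 13.05 million.
Denominator = 126.49 + 1.40 = 127.89 million.
Broad rate = 13.05 / 127.89 = 10.20%.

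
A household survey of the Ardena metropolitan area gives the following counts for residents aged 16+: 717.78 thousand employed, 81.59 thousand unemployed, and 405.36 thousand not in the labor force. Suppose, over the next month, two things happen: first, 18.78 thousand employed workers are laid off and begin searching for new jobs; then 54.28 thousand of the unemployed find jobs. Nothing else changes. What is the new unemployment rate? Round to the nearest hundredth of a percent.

New unemployment rate ≈ 5.77%.

Initially, labor force = 717.78 + 81.59 = 799.37 thousand, so u = 81.59/799.37 = 10.21%.
After the first change, employed falls and unemployed rises by 18.78; labor force unchanged → E = 699.00, U = 100.37, labor force = 799.37 thousand.
After the second change, unemployed falls and employed rises by 54.28; labor force unchanged → E = 753.28, U = 46.09, labor force = 799.37 thousand.
New unemployment rate = 46.09 / 799.37 = 5.77%.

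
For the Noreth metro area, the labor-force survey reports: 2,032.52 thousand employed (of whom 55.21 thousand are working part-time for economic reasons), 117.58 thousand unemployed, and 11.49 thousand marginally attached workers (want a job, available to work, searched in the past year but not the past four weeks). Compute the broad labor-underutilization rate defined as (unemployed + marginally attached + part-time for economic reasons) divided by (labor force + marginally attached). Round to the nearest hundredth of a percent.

Labor force = 2,032.52 + 117.58 = 2,150.10 thousand.
Numerator = 117.58 + 11.49 + 55.21 = 184.28 thousand.
Denominator = 2,150.10 + 11.49 = 2,161.59 thousand.
Broad rate = 184.28 / 2,161.59 = 8.53%.

Broad underutilization rate ≈ 8.53%.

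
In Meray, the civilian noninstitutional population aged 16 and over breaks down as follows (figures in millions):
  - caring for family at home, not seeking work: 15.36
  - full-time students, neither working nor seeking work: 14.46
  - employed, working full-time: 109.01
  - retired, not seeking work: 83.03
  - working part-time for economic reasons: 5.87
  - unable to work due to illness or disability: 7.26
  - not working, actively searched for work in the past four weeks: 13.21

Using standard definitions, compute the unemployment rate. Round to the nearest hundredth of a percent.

Unemployment rate ≈ 10.31%.

Employed = 109.01 + 5.87 = 114.88 million (anyone who worked, including part-time for economic reasons, counts as employed).
Unemployed = 13.21 million.
Labor force = 114.88 + 13.21 = 128.09 million.
Unemployment rate = 13.21 / 128.09 = 10.31%.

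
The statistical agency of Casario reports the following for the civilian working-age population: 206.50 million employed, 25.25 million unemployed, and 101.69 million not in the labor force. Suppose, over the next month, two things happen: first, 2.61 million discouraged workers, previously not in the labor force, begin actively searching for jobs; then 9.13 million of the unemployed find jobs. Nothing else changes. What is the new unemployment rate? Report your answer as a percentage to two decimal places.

New unemployment rate ≈ 7.99%.

Initially, labor force = 206.50 + 25.25 = 231.75 million, so u = 25.25/231.75 = 10.90%.
After the first change, unemployed and labor force both rise by 2.61 → E = 206.50, U = 27.86, labor force = 234.36 million.
After the second change, unemployed falls and employed rises by 9.13; labor force unchanged → E = 215.63, U = 18.73, labor force = 234.36 million.
New unemployment rate = 18.73 / 234.36 = 7.99%.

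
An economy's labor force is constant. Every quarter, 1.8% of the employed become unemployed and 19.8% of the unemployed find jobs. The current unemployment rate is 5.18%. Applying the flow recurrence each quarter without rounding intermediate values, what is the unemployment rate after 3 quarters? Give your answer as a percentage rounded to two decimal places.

Unemployment rate after three quarters ≈ 6.81%.

With a fixed labor force, u_{t+1} = u_t + s·(1−u_t) − f·u_t = u_t·(1−s−f) + s.
Here 1−s−f = 0.784 and s = 0.018.
u_1 = 0.051800 × 0.784 + 0.018 = 0.058611.
u_2 = 0.058611 × 0.784 + 0.018 = 0.063951.
u_3 = 0.063951 × 0.784 + 0.018 = 0.068138.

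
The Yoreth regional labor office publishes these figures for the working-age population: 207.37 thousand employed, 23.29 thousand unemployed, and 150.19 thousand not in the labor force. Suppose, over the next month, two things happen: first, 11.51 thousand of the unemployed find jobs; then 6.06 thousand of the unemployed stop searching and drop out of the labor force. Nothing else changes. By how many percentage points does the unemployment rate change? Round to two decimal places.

The unemployment rate changes by −7.55 percentage points.

Initially, labor force = 207.37 + 23.29 = 230.66 thousand, so u = 23.29/230.66 = 10.10%.
After the first change, unemployed falls and employed rises by 11.51; labor force unchanged → E = 218.88, U = 11.78, labor force = 230.66 thousand.
After the second change, unemployed and labor force both fall by 6.06 → E = 218.88, U = 5.72, labor force = 224.60 thousand.
New unemployment rate = 5.72 / 224.60 = 2.55%.
Change = 2.55% − 10.10% = −7.55 percentage points.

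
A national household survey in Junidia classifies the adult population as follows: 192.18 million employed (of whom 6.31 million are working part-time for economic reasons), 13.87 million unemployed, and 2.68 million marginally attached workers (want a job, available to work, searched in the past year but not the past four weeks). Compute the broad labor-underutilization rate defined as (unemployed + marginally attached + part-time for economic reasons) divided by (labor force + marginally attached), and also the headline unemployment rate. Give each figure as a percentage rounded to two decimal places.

Labor force = 192.18 + 13.87 = 206.05 million.
Numerator = 13.87 + 2.68 + 6.31 = 22.86 million.
Denominator = 206.05 + 2.68 = 208.73 million.
Broad rate = 22.86 / 208.73 = 10.95%.
Headline unemployment rate = 13.87 / 206.05 = 6.73%.

Broad underutilization rate ≈ 10.95%; headline unemployment rate ≈ 6.73%.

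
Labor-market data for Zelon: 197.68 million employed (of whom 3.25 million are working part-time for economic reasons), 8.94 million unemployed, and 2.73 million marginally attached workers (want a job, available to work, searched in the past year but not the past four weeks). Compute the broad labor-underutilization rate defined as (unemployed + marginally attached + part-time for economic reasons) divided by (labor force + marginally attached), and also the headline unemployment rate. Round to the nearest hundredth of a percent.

Labor force = 197.68 + 8.94 = 206.62 million.
Numerator = 8.94 + 2.73 + 3.25 = 14.92 million.
Denominator = 206.62 + 2.73 = 209.35 million.
Broad rate = 14.92 / 209.35 = 7.13%.
Headline unemployment rate = 8.94 / 206.62 = 4.33%.

Broad underutilization rate ≈ 7.13%; headline unemployment rate ≈ 4.33%.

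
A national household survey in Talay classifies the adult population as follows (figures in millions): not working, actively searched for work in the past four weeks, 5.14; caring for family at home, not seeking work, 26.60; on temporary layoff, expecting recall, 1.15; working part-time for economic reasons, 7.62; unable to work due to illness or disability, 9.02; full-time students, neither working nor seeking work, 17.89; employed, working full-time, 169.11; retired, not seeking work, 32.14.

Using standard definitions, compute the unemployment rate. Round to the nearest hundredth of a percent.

Employed = 7.62 + 169.11 = 176.73 million (anyone who worked, including part-time for economic reasons, counts as employed).
Unemployed = 5.14 + 1.15 = 6.29 million (jobless and actively searching, or on temporary layoff).
Labor force = 176.73 + 6.29 = 183.02 million.
Unemployment rate = 6.29 / 183.02 = 3.44%.

Unemployment rate ≈ 3.44%.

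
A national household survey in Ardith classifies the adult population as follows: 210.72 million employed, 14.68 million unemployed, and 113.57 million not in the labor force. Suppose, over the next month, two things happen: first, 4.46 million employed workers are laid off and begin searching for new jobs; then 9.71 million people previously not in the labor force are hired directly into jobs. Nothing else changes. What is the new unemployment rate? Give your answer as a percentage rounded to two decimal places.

Initially, labor force = 210.72 + 14.68 = 225.40 million, so u = 14.68/225.40 = 6.51%.
After the first change, employed falls and unemployed rises by 4.46; labor force unchanged → E = 206.26, U = 19.14, labor force = 225.40 million.
After the second change, employed and labor force both rise by 9.71; unemployed unchanged → E = 215.97, U = 19.14, labor force = 235.11 million.
New unemployment rate = 19.14 / 235.11 = 8.14%.

New unemployment rate ≈ 8.14%.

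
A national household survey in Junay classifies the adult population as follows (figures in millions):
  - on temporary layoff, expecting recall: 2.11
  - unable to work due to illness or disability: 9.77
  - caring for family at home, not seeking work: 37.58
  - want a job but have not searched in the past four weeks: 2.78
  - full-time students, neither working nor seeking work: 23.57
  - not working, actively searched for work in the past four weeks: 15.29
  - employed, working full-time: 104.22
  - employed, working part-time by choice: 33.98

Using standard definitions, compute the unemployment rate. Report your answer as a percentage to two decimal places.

Unemployment rate ≈ 11.18%.

Employed = 104.22 + 33.98 = 138.20 million.
Unemployed = 2.11 + 15.29 = 17.40 million (jobless and actively searching, or on temporary layoff).
Labor force = 138.20 + 17.40 = 155.60 million.
Unemployment rate = 17.40 / 155.60 = 11.18%.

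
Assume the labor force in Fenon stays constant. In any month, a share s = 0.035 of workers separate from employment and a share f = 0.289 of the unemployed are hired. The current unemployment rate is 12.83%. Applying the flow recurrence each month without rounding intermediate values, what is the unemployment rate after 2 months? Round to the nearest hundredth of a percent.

Unemployment rate after two months ≈ 11.73%.

With a fixed labor force, u_{t+1} = u_t + s·(1−u_t) − f·u_t = u_t·(1−s−f) + s.
Here 1−s−f = 0.676 and s = 0.035.
u_1 = 0.128300 × 0.676 + 0.035 = 0.121731.
u_2 = 0.121731 × 0.676 + 0.035 = 0.117290.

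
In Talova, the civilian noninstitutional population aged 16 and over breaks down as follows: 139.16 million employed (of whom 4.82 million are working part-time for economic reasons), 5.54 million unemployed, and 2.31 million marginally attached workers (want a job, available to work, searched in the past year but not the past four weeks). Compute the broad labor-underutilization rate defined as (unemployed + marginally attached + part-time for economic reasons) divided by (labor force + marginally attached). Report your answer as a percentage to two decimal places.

Labor force = 139.16 + 5.54 = 144.70 million.
Numerator = 5.54 + 2.31 + 4.82 = 12.67 million.
Denominator = 144.70 + 2.31 = 147.01 million.
Broad rate = 12.67 / 147.01 = 8.62%.

Broad underutilization rate ≈ 8.62%.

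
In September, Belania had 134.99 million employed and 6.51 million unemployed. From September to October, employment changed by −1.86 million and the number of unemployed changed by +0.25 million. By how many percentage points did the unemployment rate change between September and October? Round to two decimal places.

The unemployment rate changed by +0.23 percentage points.

September: labor force = 134.99 + 6.51 = 141.50; u = 6.51/141.50 = 4.60%.
October: labor force = 133.13 + 6.76 = 139.89; u = 6.76/139.89 = 4.83%.
Change = 4.83% − 4.60% = +0.23 pp.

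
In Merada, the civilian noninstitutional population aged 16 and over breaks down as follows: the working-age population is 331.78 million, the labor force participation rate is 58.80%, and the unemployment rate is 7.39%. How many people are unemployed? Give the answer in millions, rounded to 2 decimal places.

Labor force = 0.5880 × 331.78 = 195.09 million.
Unemployed = 0.0739 × 195.09 ≈ 14.42 million.

About 14.42 million are unemployed.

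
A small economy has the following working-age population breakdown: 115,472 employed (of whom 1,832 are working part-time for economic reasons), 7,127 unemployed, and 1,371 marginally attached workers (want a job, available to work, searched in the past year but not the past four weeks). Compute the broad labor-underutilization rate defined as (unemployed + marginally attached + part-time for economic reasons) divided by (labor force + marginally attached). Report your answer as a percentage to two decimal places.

Labor force = 115,472 + 7,127 = 122,599.
Numerator = 7,127 + 1,371 + 1,832 = 10,330.
Denominator = 122,599 + 1,371 = 123,970.
Broad rate = 10,330 / 123,970 = 8.33%.

Broad underutilization rate ≈ 8.33%.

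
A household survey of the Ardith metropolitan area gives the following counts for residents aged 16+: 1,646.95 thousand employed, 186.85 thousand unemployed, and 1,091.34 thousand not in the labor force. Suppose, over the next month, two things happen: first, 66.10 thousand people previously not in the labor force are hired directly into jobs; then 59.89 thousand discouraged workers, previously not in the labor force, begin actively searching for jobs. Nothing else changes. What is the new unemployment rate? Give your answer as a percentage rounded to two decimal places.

Initially, labor force = 1,646.95 + 186.85 = 1,833.80 thousand, so u = 186.85/1,833.80 = 10.19%.
After the first change, employed and labor force both rise by 66.10; unemployed unchanged → E = 1,713.05, U = 186.85, labor force = 1,899.90 thousand.
After the second change, unemployed and labor force both rise by 59.89 → E = 1,713.05, U = 246.74, labor force = 1,959.79 thousand.
New unemployment rate = 246.74 / 1,959.79 = 12.59%.

New unemployment rate ≈ 12.59%.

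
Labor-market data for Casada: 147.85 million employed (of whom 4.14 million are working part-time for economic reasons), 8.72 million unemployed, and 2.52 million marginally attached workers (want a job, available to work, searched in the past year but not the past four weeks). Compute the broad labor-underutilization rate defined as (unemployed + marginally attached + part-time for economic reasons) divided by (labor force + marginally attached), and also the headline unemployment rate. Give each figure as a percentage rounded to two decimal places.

Labor force = 147.85 + 8.72 = 156.57 million.
Numerator = 8.72 + 2.52 + 4.14 = 15.38 million.
Denominator = 156.57 + 2.52 = 159.09 million.
Broad rate = 15.38 / 159.09 = 9.67%.
Headline unemployment rate = 8.72 / 156.57 = 5.57%.

Broad underutilization rate ≈ 9.67%; headline unemployment rate ≈ 5.57%.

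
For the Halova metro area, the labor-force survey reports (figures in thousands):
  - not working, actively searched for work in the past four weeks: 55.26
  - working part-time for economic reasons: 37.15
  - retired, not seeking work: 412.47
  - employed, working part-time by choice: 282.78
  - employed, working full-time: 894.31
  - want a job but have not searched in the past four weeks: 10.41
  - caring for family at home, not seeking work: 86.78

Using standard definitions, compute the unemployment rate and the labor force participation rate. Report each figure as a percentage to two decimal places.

Employed = 37.15 + 282.78 + 894.31 = 1,214.24 thousand (anyone who worked, including part-time for economic reasons, counts as employed).
Unemployed = 55.26 thousand.
Labor force = 1,214.24 + 55.26 = 1,269.50 thousand.
Not in labor force = 412.47 + 10.41 + 86.78 = 509.66 thousand (those not working and not actively searching are outside the labor force — including those who want a job but have given up searching).
Civilian working-age population = 1,269.50 + 509.66 = 1,779.16 thousand.
Unemployment rate = 55.26 / 1,269.50 = 4.35%.
Labor force participation rate = 1,269.50 / 1,779.16 = 71.35%.

Unemployment rate ≈ 4.35%; labor force participation rate ≈ 71.35%.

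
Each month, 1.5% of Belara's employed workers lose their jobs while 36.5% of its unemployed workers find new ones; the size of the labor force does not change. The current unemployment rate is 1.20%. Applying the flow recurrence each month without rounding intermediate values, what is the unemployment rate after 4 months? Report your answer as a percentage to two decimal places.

Unemployment rate after four months ≈ 3.54%.

With a fixed labor force, u_{t+1} = u_t + s·(1−u_t) − f·u_t = u_t·(1−s−f) + s.
Here 1−s−f = 0.620 and s = 0.015.
u_1 = 0.012000 × 0.620 + 0.015 = 0.022440.
u_2 = 0.022440 × 0.620 + 0.015 = 0.028913.
u_3 = 0.028913 × 0.620 + 0.015 = 0.032926.
u_4 = 0.032926 × 0.620 + 0.015 = 0.035414.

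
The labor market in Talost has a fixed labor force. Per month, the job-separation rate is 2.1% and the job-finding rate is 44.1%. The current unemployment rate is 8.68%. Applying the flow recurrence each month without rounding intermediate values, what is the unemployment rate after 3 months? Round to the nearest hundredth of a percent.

With a fixed labor force, u_{t+1} = u_t + s·(1−u_t) − f·u_t = u_t·(1−s−f) + s.
Here 1−s−f = 0.538 and s = 0.021.
u_1 = 0.086800 × 0.538 + 0.021 = 0.067698.
u_2 = 0.067698 × 0.538 + 0.021 = 0.057422.
u_3 = 0.057422 × 0.538 + 0.021 = 0.051893.

Unemployment rate after three months ≈ 5.19%.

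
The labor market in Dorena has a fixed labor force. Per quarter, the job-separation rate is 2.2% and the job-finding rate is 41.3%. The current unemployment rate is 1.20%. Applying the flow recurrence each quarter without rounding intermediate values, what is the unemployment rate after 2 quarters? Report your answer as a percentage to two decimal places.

Unemployment rate after two quarters ≈ 3.83%.

With a fixed labor force, u_{t+1} = u_t + s·(1−u_t) − f·u_t = u_t·(1−s−f) + s.
Here 1−s−f = 0.565 and s = 0.022.
u_1 = 0.012000 × 0.565 + 0.022 = 0.028780.
u_2 = 0.028780 × 0.565 + 0.022 = 0.038261.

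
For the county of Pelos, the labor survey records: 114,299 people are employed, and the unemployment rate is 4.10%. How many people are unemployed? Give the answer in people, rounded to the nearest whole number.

Let U be the number unemployed. The labor force is E + U, and U/(E+U) = 0.0410.
So U = 0.0410 × 114,299 / (1 − 0.0410) = 4686.26 / 0.9590 ≈ 4,887.

About 4,887 are unemployed.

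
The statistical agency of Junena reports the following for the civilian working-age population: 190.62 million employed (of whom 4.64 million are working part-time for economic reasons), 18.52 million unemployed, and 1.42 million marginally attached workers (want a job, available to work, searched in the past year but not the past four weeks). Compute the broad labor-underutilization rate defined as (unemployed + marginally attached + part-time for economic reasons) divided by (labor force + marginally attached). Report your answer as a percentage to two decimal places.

Labor force = 190.62 + 18.52 = 209.14 million.
Numerator = 18.52 + 1.42 + 4.64 = 24.58 million.
Denominator = 209.14 + 1.42 = 210.56 million.
Broad rate = 24.58 / 210.56 = 11.67%.

Broad underutilization rate ≈ 11.67%.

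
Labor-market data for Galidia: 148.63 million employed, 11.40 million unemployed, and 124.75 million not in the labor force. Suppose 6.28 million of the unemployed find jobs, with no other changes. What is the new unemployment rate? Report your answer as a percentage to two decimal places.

Initially, labor force = 148.63 + 11.40 = 160.03 million, so u = 11.40/160.03 = 7.12%.
After the change, unemployed falls and employed rises by 6.28; labor force unchanged → E = 154.91, U = 5.12, labor force = 160.03 million.
New unemployment rate = 5.12 / 160.03 = 3.20%.

New unemployment rate ≈ 3.20%.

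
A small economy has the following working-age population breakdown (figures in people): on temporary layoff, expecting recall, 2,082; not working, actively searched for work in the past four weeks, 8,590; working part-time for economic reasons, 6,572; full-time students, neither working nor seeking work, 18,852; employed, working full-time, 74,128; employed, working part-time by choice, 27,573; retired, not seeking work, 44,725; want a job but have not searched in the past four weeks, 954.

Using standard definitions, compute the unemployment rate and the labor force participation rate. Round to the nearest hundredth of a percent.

Employed = 6,572 + 74,128 + 27,573 = 108,273 (anyone who worked, including part-time for economic reasons, counts as employed).
Unemployed = 2,082 + 8,590 = 10,672 (jobless and actively searching, or on temporary layoff).
Labor force = 108,273 + 10,672 = 118,945.
Not in labor force = 18,852 + 44,725 + 954 = 64,531 (those not working and not actively searching are outside the labor force — including those who want a job but have given up searching).
Civilian working-age population = 118,945 + 64,531 = 183,476.
Unemployment rate = 10,672 / 118,945 = 8.97%.
Labor force participation rate = 118,945 / 183,476 = 64.83%.

Unemployment rate ≈ 8.97%; labor force participation rate ≈ 64.83%.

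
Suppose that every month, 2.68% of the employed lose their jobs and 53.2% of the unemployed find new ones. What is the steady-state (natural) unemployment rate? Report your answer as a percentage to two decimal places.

At steady state the flows balance: s·E = f·U, so U/(E+U) = s/(s+f).
u* = 2.68 / (2.68 + 53.2) = 2.68 / 55.88 = 4.80%.

Steady-state unemployment rate ≈ 4.80%.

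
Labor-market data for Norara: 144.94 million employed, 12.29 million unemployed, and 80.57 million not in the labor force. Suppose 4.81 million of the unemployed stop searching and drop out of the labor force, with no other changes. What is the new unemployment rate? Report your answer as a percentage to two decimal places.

New unemployment rate ≈ 4.91%.

Initially, labor force = 144.94 + 12.29 = 157.23 million, so u = 12.29/157.23 = 7.82%.
After the change, unemployed and labor force both fall by 4.81 → E = 144.94, U = 7.48, labor force = 152.42 million.
New unemployment rate = 7.48 / 152.42 = 4.91%.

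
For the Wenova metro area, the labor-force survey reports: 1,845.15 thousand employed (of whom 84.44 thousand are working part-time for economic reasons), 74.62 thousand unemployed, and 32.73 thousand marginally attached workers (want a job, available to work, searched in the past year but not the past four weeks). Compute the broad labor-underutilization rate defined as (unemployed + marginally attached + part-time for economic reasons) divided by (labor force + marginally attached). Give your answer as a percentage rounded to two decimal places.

Labor force = 1,845.15 + 74.62 = 1,919.77 thousand.
Numerator = 74.62 + 32.73 + 84.44 = 191.79 thousand.
Denominator = 1,919.77 + 32.73 = 1,952.50 thousand.
Broad rate = 191.79 / 1,952.50 = 9.82%.

Broad underutilization rate ≈ 9.82%.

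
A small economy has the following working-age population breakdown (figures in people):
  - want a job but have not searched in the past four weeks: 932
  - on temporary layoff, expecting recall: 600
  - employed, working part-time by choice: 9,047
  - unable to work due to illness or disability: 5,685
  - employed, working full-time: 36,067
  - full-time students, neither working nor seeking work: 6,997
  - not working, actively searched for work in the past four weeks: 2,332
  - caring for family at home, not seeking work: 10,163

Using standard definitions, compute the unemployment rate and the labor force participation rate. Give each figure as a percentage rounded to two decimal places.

Unemployment rate ≈ 6.10%; labor force participation rate ≈ 66.90%.

Employed = 9,047 + 36,067 = 45,114.
Unemployed = 600 + 2,332 = 2,932 (jobless and actively searching, or on temporary layoff).
Labor force = 45,114 + 2,932 = 48,046.
Not in labor force = 932 + 5,685 + 6,997 + 10,163 = 23,777 (those not working and not actively searching are outside the labor force — including those who want a job but have given up searching).
Civilian working-age population = 48,046 + 23,777 = 71,823.
Unemployment rate = 2,932 / 48,046 = 6.10%.
Labor force participation rate = 48,046 / 71,823 = 66.90%.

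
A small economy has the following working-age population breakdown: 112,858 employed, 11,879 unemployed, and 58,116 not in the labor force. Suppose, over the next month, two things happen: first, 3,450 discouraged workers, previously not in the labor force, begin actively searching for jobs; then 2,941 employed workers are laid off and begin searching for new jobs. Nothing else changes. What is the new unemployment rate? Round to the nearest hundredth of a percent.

Initially, labor force = 112,858 + 11,879 = 124,737, so u = 11,879/124,737 = 9.52%.
After the first change, unemployed and labor force both rise by 3,450 → E = 112,858, U = 15,329, labor force = 128,187.
After the second change, employed falls and unemployed rises by 2,941; labor force unchanged → E = 109,917, U = 18,270, labor force = 128,187.
New unemployment rate = 18,270 / 128,187 = 14.25%.

New unemployment rate ≈ 14.25%.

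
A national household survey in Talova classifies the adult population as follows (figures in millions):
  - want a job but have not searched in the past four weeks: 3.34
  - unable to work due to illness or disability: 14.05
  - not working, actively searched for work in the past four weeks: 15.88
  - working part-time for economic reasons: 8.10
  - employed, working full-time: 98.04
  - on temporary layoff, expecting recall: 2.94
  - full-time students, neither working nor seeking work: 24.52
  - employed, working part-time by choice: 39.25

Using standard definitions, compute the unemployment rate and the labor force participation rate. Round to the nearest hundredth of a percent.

Employed = 8.10 + 98.04 + 39.25 = 145.39 million (anyone who worked, including part-time for economic reasons, counts as employed).
Unemployed = 15.88 + 2.94 = 18.82 million (jobless and actively searching, or on temporary layoff).
Labor force = 145.39 + 18.82 = 164.21 million.
Not in labor force = 3.34 + 14.05 + 24.52 = 41.91 million (those not working and not actively searching are outside the labor force — including those who want a job but have given up searching).
Civilian working-age population = 164.21 + 41.91 = 206.12 million.
Unemployment rate = 18.82 / 164.21 = 11.46%.
Labor force participation rate = 164.21 / 206.12 = 79.67%.

Unemployment rate ≈ 11.46%; labor force participation rate ≈ 79.67%.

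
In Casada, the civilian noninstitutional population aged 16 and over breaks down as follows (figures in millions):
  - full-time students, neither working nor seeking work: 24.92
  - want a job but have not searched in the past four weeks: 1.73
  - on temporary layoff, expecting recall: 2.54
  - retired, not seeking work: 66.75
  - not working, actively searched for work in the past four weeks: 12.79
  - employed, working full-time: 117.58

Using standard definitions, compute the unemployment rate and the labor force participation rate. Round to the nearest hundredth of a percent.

Employed = 117.58 million.
Unemployed = 2.54 + 12.79 = 15.33 million (jobless and actively searching, or on temporary layoff).
Labor force = 117.58 + 15.33 = 132.91 million.
Not in labor force = 24.92 + 1.73 + 66.75 = 93.40 million (those not working and not actively searching are outside the labor force — including those who want a job but have given up searching).
Civilian working-age population = 132.91 + 93.40 = 226.31 million.
Unemployment rate = 15.33 / 132.91 = 11.53%.
Labor force participation rate = 132.91 / 226.31 = 58.73%.

Unemployment rate ≈ 11.53%; labor force participation rate ≈ 58.73%.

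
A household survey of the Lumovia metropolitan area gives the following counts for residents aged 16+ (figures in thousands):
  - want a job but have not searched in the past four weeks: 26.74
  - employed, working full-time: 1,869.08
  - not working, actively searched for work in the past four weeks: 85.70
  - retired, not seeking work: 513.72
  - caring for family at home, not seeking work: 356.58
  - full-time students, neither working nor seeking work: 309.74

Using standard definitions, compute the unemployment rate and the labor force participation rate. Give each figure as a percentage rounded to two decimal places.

Employed = 1,869.08 thousand.
Unemployed = 85.70 thousand.
Labor force = 1,869.08 + 85.70 = 1,954.78 thousand.
Not in labor force = 26.74 + 513.72 + 356.58 + 309.74 = 1,206.78 thousand (those not working and not actively searching are outside the labor force — including those who want a job but have given up searching).
Civilian working-age population = 1,954.78 + 1,206.78 = 3,161.56 thousand.
Unemployment rate = 85.70 / 1,954.78 = 4.38%.
Labor force participation rate = 1,954.78 / 3,161.56 = 61.83%.

Unemployment rate ≈ 4.38%; labor force participation rate ≈ 61.83%.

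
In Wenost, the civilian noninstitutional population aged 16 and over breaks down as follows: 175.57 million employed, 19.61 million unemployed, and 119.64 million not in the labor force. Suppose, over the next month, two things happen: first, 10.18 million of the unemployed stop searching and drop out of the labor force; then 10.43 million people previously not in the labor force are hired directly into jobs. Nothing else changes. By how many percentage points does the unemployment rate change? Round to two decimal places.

Initially, labor force = 175.57 + 19.61 = 195.18 million, so u = 19.61/195.18 = 10.05%.
After the first change, unemployed and labor force both fall by 10.18 → E = 175.57, U = 9.43, labor force = 185.00 million.
After the second change, employed and labor force both rise by 10.43; unemployed unchanged → E = 186.00, U = 9.43, labor force = 195.43 million.
New unemployment rate = 9.43 / 195.43 = 4.83%.
Change = 4.83% − 10.05% = −5.22 percentage points.

The unemployment rate changes by −5.22 percentage points.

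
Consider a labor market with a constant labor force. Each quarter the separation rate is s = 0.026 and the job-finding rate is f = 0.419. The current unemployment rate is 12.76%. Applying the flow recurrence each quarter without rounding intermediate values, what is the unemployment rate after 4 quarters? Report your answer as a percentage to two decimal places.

With a fixed labor force, u_{t+1} = u_t + s·(1−u_t) − f·u_t = u_t·(1−s−f) + s.
Here 1−s−f = 0.555 and s = 0.026.
u_1 = 0.127600 × 0.555 + 0.026 = 0.096818.
u_2 = 0.096818 × 0.555 + 0.026 = 0.079734.
u_3 = 0.079734 × 0.555 + 0.026 = 0.070252.
u_4 = 0.070252 × 0.555 + 0.026 = 0.064990.

Unemployment rate after four quarters ≈ 6.50%.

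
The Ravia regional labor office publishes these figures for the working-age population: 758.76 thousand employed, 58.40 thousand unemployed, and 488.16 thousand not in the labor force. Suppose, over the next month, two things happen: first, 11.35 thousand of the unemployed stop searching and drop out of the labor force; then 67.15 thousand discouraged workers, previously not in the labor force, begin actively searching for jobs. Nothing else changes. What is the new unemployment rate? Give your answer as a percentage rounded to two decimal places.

New unemployment rate ≈ 13.08%.

Initially, labor force = 758.76 + 58.40 = 817.16 thousand, so u = 58.40/817.16 = 7.15%.
After the first change, unemployed and labor force both fall by 11.35 → E = 758.76, U = 47.05, labor force = 805.81 thousand.
After the second change, unemployed and labor force both rise by 67.15 → E = 758.76, U = 114.20, labor force = 872.96 thousand.
New unemployment rate = 114.20 / 872.96 = 13.08%.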